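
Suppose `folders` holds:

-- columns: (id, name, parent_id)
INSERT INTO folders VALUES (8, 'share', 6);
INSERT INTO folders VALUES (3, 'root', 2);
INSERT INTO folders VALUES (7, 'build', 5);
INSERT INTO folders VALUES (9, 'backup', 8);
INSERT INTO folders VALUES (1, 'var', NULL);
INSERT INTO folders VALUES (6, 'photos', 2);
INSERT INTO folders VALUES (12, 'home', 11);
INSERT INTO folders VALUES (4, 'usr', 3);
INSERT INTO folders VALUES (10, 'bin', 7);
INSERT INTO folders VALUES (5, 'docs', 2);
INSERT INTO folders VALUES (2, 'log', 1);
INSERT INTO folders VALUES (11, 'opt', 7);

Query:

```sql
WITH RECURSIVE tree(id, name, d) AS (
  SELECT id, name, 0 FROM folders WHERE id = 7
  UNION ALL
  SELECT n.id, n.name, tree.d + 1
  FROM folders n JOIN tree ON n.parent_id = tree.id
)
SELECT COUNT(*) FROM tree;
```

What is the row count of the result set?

Base: id=7 (build) at d 0.
Iteration 1: rows with parent_id in {7} -> bin (id 10, d 1), opt (id 11, d 1).
Iteration 2: rows with parent_id in {10,11} -> home (id 12, d 2).
Iteration 3: no rows with parent_id in {12}; recursion stops.
Total rows emitted: 4.

4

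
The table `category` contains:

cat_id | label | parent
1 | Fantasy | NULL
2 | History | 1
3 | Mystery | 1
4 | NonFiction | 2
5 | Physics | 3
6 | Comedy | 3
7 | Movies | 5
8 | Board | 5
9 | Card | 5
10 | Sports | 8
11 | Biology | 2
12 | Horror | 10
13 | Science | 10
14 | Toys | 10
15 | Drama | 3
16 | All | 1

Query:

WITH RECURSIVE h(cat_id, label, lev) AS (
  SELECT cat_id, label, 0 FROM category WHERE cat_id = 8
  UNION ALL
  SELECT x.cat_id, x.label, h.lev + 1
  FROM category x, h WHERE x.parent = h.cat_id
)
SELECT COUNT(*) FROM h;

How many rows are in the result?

Base: cat_id=8 (Board) at lev 0.
Iteration 1: rows with parent in {8} -> Sports (id 10, lev 1).
Iteration 2: rows with parent in {10} -> Horror (id 12, lev 2), Science (id 13, lev 2), Toys (id 14, lev 2).
Iteration 3: no rows with parent in {12,13,14}; recursion stops.
Total rows emitted: 5.

5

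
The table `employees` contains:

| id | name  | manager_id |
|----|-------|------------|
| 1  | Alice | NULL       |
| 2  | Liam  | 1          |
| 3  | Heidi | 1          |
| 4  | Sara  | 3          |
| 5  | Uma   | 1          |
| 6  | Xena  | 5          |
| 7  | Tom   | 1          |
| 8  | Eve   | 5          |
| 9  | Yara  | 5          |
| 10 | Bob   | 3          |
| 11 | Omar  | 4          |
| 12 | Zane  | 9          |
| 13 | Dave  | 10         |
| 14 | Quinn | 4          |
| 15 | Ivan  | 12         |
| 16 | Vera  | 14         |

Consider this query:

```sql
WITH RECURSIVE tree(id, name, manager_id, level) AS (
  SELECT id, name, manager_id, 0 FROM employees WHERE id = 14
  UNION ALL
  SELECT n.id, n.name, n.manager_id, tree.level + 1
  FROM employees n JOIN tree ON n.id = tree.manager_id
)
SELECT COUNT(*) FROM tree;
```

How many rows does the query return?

4

Base: id=14 (Quinn), manager_id=4, level 0.
Iteration 1: join on id=4 -> Sara (id 4, manager_id=3, level 1).
Iteration 2: join on id=3 -> Heidi (id 3, manager_id=1, level 2).
Iteration 3: join on id=1 -> Alice (id 1, manager_id=NULL, level 3).
Iteration 4: manager_id is NULL; no match; recursion stops.
Total rows emitted: 4.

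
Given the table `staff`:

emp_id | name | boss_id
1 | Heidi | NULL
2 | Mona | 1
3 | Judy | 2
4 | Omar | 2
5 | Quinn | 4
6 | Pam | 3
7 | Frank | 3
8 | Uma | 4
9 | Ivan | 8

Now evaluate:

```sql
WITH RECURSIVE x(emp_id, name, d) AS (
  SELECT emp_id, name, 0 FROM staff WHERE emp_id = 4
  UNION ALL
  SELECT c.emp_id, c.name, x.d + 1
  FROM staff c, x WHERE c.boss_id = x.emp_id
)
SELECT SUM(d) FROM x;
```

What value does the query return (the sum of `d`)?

4

Base: emp_id=4 (Omar) at d 0.
Iteration 1: rows with boss_id in {4} -> Quinn (id 5, d 1), Uma (id 8, d 1).
Iteration 2: rows with boss_id in {5,8} -> Ivan (id 9, d 2).
Iteration 3: no rows with boss_id in {9}; recursion stops.
SUM(d) = 0 + 1 + 1 + 2 = 4.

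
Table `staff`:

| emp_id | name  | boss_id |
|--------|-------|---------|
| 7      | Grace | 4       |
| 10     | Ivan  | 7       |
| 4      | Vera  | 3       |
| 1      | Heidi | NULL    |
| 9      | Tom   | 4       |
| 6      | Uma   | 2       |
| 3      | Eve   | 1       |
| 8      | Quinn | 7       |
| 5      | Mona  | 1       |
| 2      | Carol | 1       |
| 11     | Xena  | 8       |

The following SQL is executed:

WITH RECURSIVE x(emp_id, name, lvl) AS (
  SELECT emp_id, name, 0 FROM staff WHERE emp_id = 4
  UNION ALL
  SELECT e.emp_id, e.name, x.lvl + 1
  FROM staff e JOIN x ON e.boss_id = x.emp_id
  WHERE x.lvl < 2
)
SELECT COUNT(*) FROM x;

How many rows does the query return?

Base: emp_id=4 (Vera) at lvl 0.
Iteration 1: rows with boss_id in {4} -> Grace (id 7, lvl 1), Tom (id 9, lvl 1).
Iteration 2: rows with boss_id in {7,9} -> Quinn (id 8, lvl 2), Ivan (id 10, lvl 2).
Iteration 3: lvl < 2 fails for all current rows; recursion stops.
Total rows emitted: 5.

5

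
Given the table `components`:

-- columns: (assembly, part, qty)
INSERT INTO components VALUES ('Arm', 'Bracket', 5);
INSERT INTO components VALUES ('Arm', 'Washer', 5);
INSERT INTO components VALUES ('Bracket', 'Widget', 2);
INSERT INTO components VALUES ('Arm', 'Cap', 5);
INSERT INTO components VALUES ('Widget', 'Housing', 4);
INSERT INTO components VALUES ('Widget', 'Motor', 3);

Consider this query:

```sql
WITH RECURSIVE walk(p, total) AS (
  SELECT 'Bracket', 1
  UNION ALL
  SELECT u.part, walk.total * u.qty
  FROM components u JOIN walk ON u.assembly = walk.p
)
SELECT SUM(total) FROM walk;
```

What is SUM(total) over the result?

17

Base: (Bracket, total=1).
Iteration 1: components of {Bracket} -> Widget = 1*2 = 2.
Iteration 2: components of {Widget} -> Housing = 2*4 = 8, Motor = 2*3 = 6.
Iteration 3: no further components; recursion stops.
SUM(total) = 1 + 2 + 8 + 6 = 17.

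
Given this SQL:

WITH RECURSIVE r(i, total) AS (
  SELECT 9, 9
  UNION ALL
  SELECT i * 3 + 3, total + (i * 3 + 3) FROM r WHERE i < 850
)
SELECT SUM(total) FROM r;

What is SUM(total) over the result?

Base: i=9, total=9.
Iteration 1: 9 < 850 holds -> i = 9 * 3 + 3 = 30, total = 9 + 30 = 39.
Iteration 2: 30 < 850 holds -> i = 30 * 3 + 3 = 93, total = 39 + 93 = 132.
Iteration 3: 93 < 850 holds -> i = 93 * 3 + 3 = 282, total = 132 + 282 = 414.
Iteration 4: 282 < 850 holds -> i = 282 * 3 + 3 = 849, total = 414 + 849 = 1263.
Iteration 5: 849 < 850 holds -> i = 849 * 3 + 3 = 2550, total = 1263 + 2550 = 3813.
Iteration 6: 2550 < 850 fails; recursion stops.
SUM(total) = 9 + 39 + 132 + 414 + 1263 + 3813 = 5670.

5670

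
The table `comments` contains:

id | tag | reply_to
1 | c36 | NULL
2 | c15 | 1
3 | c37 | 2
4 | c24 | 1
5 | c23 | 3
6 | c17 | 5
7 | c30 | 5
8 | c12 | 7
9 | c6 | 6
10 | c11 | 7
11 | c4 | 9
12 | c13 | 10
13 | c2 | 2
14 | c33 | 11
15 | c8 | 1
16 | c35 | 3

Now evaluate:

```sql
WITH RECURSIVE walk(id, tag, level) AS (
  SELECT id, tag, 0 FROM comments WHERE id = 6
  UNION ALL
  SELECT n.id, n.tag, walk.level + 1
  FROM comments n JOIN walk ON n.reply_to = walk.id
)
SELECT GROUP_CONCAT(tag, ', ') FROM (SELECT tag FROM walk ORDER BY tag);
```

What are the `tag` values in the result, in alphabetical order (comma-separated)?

Base: id=6 (c17) at level 0.
Iteration 1: rows with reply_to in {6} -> c6 (id 9, level 1).
Iteration 2: rows with reply_to in {9} -> c4 (id 11, level 2).
Iteration 3: rows with reply_to in {11} -> c33 (id 14, level 3).
Iteration 4: no rows with reply_to in {14}; recursion stops.

c17, c33, c4, c6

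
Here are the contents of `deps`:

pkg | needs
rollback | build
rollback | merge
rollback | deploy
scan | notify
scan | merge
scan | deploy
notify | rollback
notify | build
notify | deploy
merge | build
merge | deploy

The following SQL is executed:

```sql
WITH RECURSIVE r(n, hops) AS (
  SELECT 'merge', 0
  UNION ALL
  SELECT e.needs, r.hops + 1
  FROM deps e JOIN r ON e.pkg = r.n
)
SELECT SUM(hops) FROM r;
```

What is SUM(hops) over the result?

Base: (merge, hops=0).
Iteration 1: edges from {merge} -> (build, hops=1), (deploy, hops=1).
Iteration 2: no outgoing edges from {build,deploy}; recursion stops.
SUM(hops) = 0 + 1 + 1 = 2.

2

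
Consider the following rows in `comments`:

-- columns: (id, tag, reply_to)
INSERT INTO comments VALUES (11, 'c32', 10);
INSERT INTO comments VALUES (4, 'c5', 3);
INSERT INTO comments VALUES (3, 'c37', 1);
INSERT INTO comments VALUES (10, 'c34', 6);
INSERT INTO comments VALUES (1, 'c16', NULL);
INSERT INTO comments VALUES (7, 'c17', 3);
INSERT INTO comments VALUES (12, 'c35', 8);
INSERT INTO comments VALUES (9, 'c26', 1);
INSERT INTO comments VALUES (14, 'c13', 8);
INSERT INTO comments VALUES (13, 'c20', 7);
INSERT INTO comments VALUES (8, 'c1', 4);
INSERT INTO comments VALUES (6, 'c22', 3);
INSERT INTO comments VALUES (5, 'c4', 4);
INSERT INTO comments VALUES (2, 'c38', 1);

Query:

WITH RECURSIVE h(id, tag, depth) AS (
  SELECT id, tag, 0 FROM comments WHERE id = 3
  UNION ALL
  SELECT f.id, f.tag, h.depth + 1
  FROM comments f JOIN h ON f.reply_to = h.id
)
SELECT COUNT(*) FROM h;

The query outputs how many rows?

Base: id=3 (c37) at depth 0.
Iteration 1: rows with reply_to in {3} -> c5 (id 4, depth 1), c22 (id 6, depth 1), c17 (id 7, depth 1).
Iteration 2: rows with reply_to in {4,6,7} -> c4 (id 5, depth 2), c1 (id 8, depth 2), c34 (id 10, depth 2), c20 (id 13, depth 2).
Iteration 3: rows with reply_to in {5,8,10,13} -> c32 (id 11, depth 3), c35 (id 12, depth 3), c13 (id 14, depth 3).
Iteration 4: no rows with reply_to in {11,12,14}; recursion stops.
Total rows emitted: 11.

11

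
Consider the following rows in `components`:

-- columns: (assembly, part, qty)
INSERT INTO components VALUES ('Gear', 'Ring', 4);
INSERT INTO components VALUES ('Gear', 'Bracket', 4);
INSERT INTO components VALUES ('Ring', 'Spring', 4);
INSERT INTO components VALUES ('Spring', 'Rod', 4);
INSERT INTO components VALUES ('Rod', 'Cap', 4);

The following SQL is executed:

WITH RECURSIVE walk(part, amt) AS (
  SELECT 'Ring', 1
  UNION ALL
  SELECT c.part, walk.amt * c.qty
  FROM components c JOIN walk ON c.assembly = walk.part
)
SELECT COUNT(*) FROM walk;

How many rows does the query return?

4

Base: (Ring, amt=1).
Iteration 1: components of {Ring} -> Spring = 1*4 = 4.
Iteration 2: components of {Spring} -> Rod = 4*4 = 16.
Iteration 3: components of {Rod} -> Cap = 16*4 = 64.
Iteration 4: no further components; recursion stops.
Total rows emitted: 4.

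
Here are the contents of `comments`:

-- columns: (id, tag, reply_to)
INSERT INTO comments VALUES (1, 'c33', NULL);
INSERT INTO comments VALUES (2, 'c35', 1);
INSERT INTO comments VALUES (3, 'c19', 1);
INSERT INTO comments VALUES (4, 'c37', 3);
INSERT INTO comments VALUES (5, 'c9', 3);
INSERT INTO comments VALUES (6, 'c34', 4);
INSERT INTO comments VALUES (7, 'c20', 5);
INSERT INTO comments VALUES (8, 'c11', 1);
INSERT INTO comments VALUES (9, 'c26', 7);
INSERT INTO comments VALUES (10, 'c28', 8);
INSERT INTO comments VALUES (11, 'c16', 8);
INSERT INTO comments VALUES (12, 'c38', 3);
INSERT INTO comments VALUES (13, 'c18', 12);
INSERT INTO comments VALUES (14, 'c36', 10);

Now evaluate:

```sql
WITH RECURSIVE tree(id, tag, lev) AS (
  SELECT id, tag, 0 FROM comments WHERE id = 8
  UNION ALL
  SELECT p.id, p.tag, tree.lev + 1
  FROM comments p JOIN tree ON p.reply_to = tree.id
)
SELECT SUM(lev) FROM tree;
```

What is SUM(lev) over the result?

Base: id=8 (c11) at lev 0.
Iteration 1: rows with reply_to in {8} -> c28 (id 10, lev 1), c16 (id 11, lev 1).
Iteration 2: rows with reply_to in {10,11} -> c36 (id 14, lev 2).
Iteration 3: no rows with reply_to in {14}; recursion stops.
SUM(lev) = 0 + 1 + 1 + 2 = 4.

4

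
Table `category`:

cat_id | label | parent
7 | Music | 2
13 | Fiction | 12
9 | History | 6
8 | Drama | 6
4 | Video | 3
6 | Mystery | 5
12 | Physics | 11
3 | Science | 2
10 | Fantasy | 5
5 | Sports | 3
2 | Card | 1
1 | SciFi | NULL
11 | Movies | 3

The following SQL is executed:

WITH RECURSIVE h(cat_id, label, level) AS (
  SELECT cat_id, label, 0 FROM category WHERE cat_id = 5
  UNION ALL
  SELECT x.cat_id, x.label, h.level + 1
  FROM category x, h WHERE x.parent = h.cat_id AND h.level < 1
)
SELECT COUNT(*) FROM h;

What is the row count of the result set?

Base: cat_id=5 (Sports) at level 0.
Iteration 1: rows with parent in {5} -> Mystery (id 6, level 1), Fantasy (id 10, level 1).
Iteration 2: level < 1 fails for all current rows; recursion stops.
Total rows emitted: 3.

3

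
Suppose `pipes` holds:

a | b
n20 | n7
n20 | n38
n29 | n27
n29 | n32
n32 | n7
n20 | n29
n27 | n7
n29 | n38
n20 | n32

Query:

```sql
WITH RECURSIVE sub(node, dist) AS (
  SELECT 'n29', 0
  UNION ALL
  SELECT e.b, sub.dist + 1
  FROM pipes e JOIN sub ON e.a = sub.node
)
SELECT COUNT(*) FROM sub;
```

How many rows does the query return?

Base: (n29, dist=0).
Iteration 1: edges from {n29} -> (n27, dist=1), (n32, dist=1), (n38, dist=1).
Iteration 2: edges from {n27,n32,n38} -> (n7, dist=2) x2. [UNION ALL keeps all 2 new rows, including repeats]
Iteration 3: no outgoing edges from {n7}; recursion stops.
Total rows emitted: 6.

6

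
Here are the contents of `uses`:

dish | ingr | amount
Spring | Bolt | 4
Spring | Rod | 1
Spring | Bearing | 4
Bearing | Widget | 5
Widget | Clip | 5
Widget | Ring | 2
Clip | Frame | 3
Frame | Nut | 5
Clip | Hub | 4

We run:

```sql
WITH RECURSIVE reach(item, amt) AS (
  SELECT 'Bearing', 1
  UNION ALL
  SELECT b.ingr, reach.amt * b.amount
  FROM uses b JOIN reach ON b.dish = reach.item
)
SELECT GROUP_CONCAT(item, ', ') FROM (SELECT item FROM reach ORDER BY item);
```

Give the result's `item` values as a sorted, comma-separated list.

Base: (Bearing, amt=1).
Iteration 1: components of {Bearing} -> Widget = 1*5 = 5.
Iteration 2: components of {Widget} -> Clip = 5*5 = 25, Ring = 5*2 = 10.
Iteration 3: components of {Clip,Ring} -> Frame = 25*3 = 75, Hub = 25*4 = 100.
Iteration 4: components of {Frame,Hub} -> Nut = 75*5 = 375.
Iteration 5: no further components; recursion stops.

Bearing, Clip, Frame, Hub, Nut, Ring, Widget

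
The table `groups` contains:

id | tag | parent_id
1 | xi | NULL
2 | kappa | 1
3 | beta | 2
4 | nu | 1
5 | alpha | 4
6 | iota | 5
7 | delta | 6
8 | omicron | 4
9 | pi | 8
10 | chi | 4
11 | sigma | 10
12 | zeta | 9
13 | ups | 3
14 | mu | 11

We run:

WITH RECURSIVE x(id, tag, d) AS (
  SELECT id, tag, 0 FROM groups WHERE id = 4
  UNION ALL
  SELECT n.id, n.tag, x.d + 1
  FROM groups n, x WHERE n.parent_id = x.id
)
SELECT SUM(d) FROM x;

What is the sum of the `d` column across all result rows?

18

Base: id=4 (nu) at d 0.
Iteration 1: rows with parent_id in {4} -> alpha (id 5, d 1), omicron (id 8, d 1), chi (id 10, d 1).
Iteration 2: rows with parent_id in {5,8,10} -> iota (id 6, d 2), pi (id 9, d 2), sigma (id 11, d 2).
Iteration 3: rows with parent_id in {6,9,11} -> delta (id 7, d 3), zeta (id 12, d 3), mu (id 14, d 3).
Iteration 4: no rows with parent_id in {7,12,14}; recursion stops.
SUM(d) = 0 + 1 + 1 + 1 + 2 + 2 + 2 + 3 + 3 + 3 = 18.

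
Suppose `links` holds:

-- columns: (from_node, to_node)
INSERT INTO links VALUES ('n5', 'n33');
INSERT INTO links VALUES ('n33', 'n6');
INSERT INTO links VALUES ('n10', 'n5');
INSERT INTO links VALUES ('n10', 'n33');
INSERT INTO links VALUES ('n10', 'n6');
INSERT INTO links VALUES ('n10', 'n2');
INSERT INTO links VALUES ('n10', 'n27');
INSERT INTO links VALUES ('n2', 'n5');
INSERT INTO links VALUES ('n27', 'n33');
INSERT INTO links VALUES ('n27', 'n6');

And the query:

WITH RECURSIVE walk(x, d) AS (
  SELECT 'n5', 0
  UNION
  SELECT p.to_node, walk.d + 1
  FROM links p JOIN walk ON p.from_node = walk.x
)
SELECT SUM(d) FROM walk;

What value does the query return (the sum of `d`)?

Base: (n5, d=0).
Iteration 1: edges from {n5} -> (n33, d=1).
Iteration 2: edges from {n33} -> (n6, d=2).
Iteration 3: no outgoing edges from {n6}; recursion stops.
SUM(d) = 0 + 1 + 2 = 3.

3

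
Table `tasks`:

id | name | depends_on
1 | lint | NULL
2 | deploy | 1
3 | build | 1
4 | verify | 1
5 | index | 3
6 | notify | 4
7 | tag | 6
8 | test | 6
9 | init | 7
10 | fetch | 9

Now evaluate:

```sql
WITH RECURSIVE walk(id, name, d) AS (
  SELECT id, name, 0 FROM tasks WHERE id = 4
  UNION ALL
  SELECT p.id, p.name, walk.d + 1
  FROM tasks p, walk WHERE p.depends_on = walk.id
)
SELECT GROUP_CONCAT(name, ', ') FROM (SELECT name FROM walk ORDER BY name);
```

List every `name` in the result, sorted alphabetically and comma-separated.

fetch, init, notify, tag, test, verify

Base: id=4 (verify) at d 0.
Iteration 1: rows with depends_on in {4} -> notify (id 6, d 1).
Iteration 2: rows with depends_on in {6} -> tag (id 7, d 2), test (id 8, d 2).
Iteration 3: rows with depends_on in {7,8} -> init (id 9, d 3).
Iteration 4: rows with depends_on in {9} -> fetch (id 10, d 4).
Iteration 5: no rows with depends_on in {10}; recursion stops.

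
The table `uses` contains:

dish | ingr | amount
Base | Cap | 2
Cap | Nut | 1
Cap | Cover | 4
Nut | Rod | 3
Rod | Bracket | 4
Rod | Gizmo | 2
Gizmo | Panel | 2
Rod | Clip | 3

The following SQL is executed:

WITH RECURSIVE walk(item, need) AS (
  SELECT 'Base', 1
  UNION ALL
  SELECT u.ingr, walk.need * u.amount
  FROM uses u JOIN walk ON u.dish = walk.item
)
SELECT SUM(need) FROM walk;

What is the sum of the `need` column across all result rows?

97

Base: (Base, need=1).
Iteration 1: components of {Base} -> Cap = 1*2 = 2.
Iteration 2: components of {Cap} -> Cover = 2*4 = 8, Nut = 2*1 = 2.
Iteration 3: components of {Cover,Nut} -> Rod = 2*3 = 6.
Iteration 4: components of {Rod} -> Bracket = 6*4 = 24, Clip = 6*3 = 18, Gizmo = 6*2 = 12.
Iteration 5: components of {Bracket,Clip,Gizmo} -> Panel = 12*2 = 24.
Iteration 6: no further components; recursion stops.
SUM(need) = 1 + 2 + 2 + 8 + 6 + 24 + 12 + 18 + 24 = 97.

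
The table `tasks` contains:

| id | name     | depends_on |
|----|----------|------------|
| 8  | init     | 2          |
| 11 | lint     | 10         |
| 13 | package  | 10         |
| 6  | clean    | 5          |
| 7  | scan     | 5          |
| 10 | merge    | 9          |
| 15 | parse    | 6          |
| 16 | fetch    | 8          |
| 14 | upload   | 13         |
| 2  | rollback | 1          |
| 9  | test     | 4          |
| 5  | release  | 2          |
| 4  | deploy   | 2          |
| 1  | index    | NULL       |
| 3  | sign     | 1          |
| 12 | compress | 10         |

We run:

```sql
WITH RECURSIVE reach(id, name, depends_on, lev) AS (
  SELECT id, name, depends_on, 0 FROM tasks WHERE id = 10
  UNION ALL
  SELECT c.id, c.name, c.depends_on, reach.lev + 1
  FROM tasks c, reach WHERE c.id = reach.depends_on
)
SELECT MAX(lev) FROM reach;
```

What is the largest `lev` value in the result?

Base: id=10 (merge), depends_on=9, lev 0.
Iteration 1: join on id=9 -> test (id 9, depends_on=4, lev 1).
Iteration 2: join on id=4 -> deploy (id 4, depends_on=2, lev 2).
Iteration 3: join on id=2 -> rollback (id 2, depends_on=1, lev 3).
Iteration 4: join on id=1 -> index (id 1, depends_on=NULL, lev 4).
Iteration 5: depends_on is NULL; no match; recursion stops.
lev values: 0, 1, 2, 3, 4; the maximum is 4.

4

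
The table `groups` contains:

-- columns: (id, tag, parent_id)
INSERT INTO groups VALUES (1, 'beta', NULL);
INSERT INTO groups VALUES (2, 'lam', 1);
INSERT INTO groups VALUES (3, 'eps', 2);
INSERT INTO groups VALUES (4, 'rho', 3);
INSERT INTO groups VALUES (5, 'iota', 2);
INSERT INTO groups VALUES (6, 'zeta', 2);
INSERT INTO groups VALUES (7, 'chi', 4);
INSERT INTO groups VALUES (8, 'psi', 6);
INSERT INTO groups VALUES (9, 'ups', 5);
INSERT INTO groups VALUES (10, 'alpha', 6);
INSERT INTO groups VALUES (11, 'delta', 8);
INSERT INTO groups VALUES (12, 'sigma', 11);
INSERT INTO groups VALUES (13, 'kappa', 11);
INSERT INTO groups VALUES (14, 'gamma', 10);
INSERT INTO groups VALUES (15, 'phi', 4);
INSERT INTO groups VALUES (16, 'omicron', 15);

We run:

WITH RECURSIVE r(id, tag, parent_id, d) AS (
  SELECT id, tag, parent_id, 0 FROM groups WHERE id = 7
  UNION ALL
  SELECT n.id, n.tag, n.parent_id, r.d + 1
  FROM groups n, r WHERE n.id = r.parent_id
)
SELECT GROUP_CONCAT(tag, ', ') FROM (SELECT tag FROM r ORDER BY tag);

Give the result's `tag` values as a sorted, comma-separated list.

Base: id=7 (chi), parent_id=4, d 0.
Iteration 1: join on id=4 -> rho (id 4, parent_id=3, d 1).
Iteration 2: join on id=3 -> eps (id 3, parent_id=2, d 2).
Iteration 3: join on id=2 -> lam (id 2, parent_id=1, d 3).
Iteration 4: join on id=1 -> beta (id 1, parent_id=NULL, d 4).
Iteration 5: parent_id is NULL; no match; recursion stops.

beta, chi, eps, lam, rho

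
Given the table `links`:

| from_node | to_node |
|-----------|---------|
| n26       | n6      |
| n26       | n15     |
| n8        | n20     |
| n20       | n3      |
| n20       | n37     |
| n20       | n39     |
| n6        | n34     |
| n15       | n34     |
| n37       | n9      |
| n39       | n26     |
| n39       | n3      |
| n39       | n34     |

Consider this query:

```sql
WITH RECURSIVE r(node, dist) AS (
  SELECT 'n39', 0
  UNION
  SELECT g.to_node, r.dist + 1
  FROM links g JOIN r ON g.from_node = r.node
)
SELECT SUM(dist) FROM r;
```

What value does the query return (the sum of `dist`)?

Base: (n39, dist=0).
Iteration 1: edges from {n39} -> (n26, dist=1), (n3, dist=1), (n34, dist=1).
Iteration 2: edges from {n26,n3,n34} -> (n15, dist=2), (n6, dist=2).
Iteration 3: edges from {n15,n6} -> (n34, dist=3). [UNION drops 1 duplicate row(s)]
Iteration 4: no outgoing edges from {n34}; recursion stops.
SUM(dist) = 0 + 1 + 1 + 1 + 2 + 2 + 3 = 10.

10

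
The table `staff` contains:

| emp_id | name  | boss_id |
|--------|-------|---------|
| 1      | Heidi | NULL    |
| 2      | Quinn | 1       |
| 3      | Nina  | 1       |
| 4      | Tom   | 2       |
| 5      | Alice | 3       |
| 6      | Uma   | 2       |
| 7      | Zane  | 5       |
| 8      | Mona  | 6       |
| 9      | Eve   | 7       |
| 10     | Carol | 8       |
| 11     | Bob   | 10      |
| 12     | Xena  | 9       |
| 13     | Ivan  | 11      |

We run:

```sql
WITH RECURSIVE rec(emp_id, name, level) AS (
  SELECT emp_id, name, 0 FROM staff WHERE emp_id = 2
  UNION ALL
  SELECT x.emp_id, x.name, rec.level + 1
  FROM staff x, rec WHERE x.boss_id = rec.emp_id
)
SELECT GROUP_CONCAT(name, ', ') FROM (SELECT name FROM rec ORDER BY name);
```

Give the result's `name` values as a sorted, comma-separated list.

Base: emp_id=2 (Quinn) at level 0.
Iteration 1: rows with boss_id in {2} -> Tom (id 4, level 1), Uma (id 6, level 1).
Iteration 2: rows with boss_id in {4,6} -> Mona (id 8, level 2).
Iteration 3: rows with boss_id in {8} -> Carol (id 10, level 3).
Iteration 4: rows with boss_id in {10} -> Bob (id 11, level 4).
Iteration 5: rows with boss_id in {11} -> Ivan (id 13, level 5).
Iteration 6: no rows with boss_id in {13}; recursion stops.

Bob, Carol, Ivan, Mona, Quinn, Tom, Uma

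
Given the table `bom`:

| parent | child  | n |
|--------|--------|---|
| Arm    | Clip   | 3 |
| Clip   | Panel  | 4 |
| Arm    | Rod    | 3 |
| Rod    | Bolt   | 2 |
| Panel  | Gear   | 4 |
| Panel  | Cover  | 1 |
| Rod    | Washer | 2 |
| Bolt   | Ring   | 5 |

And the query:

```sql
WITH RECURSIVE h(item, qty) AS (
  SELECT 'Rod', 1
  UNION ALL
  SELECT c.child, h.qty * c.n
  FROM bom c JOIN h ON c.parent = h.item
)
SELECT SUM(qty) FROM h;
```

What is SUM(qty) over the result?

Base: (Rod, qty=1).
Iteration 1: components of {Rod} -> Bolt = 1*2 = 2, Washer = 1*2 = 2.
Iteration 2: components of {Bolt,Washer} -> Ring = 2*5 = 10.
Iteration 3: no further components; recursion stops.
SUM(qty) = 1 + 2 + 2 + 10 = 15.

15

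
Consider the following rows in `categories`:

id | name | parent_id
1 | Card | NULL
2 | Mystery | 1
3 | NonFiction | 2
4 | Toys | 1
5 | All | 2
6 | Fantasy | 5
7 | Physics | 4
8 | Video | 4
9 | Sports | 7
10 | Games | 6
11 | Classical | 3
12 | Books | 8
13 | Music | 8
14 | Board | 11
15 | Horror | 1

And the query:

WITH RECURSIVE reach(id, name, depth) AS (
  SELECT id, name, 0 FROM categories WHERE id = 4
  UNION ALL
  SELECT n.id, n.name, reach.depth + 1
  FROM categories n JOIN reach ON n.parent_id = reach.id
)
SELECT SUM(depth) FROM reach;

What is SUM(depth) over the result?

Base: id=4 (Toys) at depth 0.
Iteration 1: rows with parent_id in {4} -> Physics (id 7, depth 1), Video (id 8, depth 1).
Iteration 2: rows with parent_id in {7,8} -> Sports (id 9, depth 2), Books (id 12, depth 2), Music (id 13, depth 2).
Iteration 3: no rows with parent_id in {9,12,13}; recursion stops.
SUM(depth) = 0 + 1 + 1 + 2 + 2 + 2 = 8.

8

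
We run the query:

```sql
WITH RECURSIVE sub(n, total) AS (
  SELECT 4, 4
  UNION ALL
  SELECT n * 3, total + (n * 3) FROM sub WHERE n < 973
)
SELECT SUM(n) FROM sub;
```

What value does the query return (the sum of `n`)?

4372

Base: n=4, total=4.
Iteration 1: 4 < 973 holds -> n = 4 * 3 = 12, total = 4 + 12 = 16.
Iteration 2: 12 < 973 holds -> n = 12 * 3 = 36, total = 16 + 36 = 52.
Iteration 3: 36 < 973 holds -> n = 36 * 3 = 108, total = 52 + 108 = 160.
Iteration 4: 108 < 973 holds -> n = 108 * 3 = 324, total = 160 + 324 = 484.
Iteration 5: 324 < 973 holds -> n = 324 * 3 = 972, total = 484 + 972 = 1456.
Iteration 6: 972 < 973 holds -> n = 972 * 3 = 2916, total = 1456 + 2916 = 4372.
Iteration 7: 2916 < 973 fails; recursion stops.
SUM(n) = 4 + 12 + 36 + 108 + 324 + 972 + 2916 = 4372.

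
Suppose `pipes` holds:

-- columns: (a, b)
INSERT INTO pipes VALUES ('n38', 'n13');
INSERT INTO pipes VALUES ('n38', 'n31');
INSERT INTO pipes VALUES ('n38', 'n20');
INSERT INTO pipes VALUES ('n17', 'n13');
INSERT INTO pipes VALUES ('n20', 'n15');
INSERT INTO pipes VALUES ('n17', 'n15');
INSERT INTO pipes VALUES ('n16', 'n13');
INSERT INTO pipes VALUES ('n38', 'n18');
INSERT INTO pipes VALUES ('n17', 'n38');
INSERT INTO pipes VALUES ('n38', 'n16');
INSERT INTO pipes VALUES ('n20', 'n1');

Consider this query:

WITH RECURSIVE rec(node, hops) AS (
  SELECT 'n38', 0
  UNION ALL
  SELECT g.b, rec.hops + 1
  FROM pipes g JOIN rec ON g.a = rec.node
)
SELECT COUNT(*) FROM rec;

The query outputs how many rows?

9

Base: (n38, hops=0).
Iteration 1: edges from {n38} -> (n13, hops=1), (n16, hops=1), (n18, hops=1), (n20, hops=1), (n31, hops=1).
Iteration 2: edges from {n13,n16,n18,n20,n31} -> (n1, hops=2), (n13, hops=2), (n15, hops=2).
Iteration 3: no outgoing edges from {n1,n13,n15}; recursion stops.
Total rows emitted: 9.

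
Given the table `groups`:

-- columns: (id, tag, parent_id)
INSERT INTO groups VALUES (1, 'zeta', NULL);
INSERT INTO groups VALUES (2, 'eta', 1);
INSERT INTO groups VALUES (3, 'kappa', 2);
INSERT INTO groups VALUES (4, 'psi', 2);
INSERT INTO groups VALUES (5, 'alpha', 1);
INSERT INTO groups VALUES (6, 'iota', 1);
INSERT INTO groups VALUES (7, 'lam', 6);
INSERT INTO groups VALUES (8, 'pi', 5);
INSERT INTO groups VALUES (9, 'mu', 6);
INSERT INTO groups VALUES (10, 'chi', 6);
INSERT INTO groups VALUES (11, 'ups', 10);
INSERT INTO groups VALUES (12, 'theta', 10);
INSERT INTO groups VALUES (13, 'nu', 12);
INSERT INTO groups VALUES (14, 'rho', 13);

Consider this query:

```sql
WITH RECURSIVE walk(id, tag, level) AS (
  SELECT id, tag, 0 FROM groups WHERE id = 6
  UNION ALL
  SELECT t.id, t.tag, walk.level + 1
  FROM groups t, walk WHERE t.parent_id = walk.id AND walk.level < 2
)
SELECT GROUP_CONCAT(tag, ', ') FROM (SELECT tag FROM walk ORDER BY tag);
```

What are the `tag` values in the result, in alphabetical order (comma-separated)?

chi, iota, lam, mu, theta, ups

Base: id=6 (iota) at level 0.
Iteration 1: rows with parent_id in {6} -> lam (id 7, level 1), mu (id 9, level 1), chi (id 10, level 1).
Iteration 2: rows with parent_id in {7,9,10} -> ups (id 11, level 2), theta (id 12, level 2).
Iteration 3: level < 2 fails for all current rows; recursion stops.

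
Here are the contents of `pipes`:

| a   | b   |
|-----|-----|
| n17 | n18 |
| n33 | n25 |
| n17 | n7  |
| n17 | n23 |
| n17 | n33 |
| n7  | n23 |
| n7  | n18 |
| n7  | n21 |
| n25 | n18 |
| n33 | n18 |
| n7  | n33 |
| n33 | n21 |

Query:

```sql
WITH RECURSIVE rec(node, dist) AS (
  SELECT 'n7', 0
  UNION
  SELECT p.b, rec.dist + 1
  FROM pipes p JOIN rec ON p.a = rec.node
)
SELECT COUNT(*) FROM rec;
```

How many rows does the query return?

Base: (n7, dist=0).
Iteration 1: edges from {n7} -> (n18, dist=1), (n21, dist=1), (n23, dist=1), (n33, dist=1).
Iteration 2: edges from {n18,n21,n23,n33} -> (n18, dist=2), (n21, dist=2), (n25, dist=2).
Iteration 3: edges from {n18,n21,n25} -> (n18, dist=3).
Iteration 4: no outgoing edges from {n18}; recursion stops.
Total rows emitted: 9.

9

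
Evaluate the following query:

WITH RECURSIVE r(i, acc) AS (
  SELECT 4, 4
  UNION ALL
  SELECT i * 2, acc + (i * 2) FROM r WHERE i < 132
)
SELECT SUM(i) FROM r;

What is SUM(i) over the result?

Base: i=4, acc=4.
Iteration 1: 4 < 132 holds -> i = 4 * 2 = 8, acc = 4 + 8 = 12.
Iteration 2: 8 < 132 holds -> i = 8 * 2 = 16, acc = 12 + 16 = 28.
Iteration 3: 16 < 132 holds -> i = 16 * 2 = 32, acc = 28 + 32 = 60.
Iteration 4: 32 < 132 holds -> i = 32 * 2 = 64, acc = 60 + 64 = 124.
Iteration 5: 64 < 132 holds -> i = 64 * 2 = 128, acc = 124 + 128 = 252.
Iteration 6: 128 < 132 holds -> i = 128 * 2 = 256, acc = 252 + 256 = 508.
Iteration 7: 256 < 132 fails; recursion stops.
SUM(i) = 4 + 8 + 16 + 32 + 64 + 128 + 256 = 508.

508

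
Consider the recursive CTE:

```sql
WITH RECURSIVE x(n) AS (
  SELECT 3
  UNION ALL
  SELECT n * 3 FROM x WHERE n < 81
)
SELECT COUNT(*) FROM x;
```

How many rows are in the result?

4

Base: n=3.
Iteration 1: 3 < 81 holds -> n = 3 * 3 = 9.
Iteration 2: 9 < 81 holds -> n = 9 * 3 = 27.
Iteration 3: 27 < 81 holds -> n = 27 * 3 = 81.
Iteration 4: 81 < 81 fails; recursion stops.
Total rows emitted: 4.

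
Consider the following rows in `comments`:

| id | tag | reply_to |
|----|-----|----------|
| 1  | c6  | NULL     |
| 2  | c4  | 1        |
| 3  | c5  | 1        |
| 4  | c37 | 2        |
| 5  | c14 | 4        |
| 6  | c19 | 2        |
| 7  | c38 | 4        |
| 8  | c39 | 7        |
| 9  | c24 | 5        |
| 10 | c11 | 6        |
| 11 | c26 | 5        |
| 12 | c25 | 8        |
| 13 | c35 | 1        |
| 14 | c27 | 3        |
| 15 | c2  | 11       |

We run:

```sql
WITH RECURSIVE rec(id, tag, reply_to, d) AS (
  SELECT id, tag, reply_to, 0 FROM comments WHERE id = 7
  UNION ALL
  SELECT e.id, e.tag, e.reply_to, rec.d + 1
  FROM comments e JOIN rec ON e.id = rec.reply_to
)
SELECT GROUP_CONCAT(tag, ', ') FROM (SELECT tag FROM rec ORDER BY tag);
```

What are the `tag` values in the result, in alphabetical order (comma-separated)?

c37, c38, c4, c6

Base: id=7 (c38), reply_to=4, d 0.
Iteration 1: join on id=4 -> c37 (id 4, reply_to=2, d 1).
Iteration 2: join on id=2 -> c4 (id 2, reply_to=1, d 2).
Iteration 3: join on id=1 -> c6 (id 1, reply_to=NULL, d 3).
Iteration 4: reply_to is NULL; no match; recursion stops.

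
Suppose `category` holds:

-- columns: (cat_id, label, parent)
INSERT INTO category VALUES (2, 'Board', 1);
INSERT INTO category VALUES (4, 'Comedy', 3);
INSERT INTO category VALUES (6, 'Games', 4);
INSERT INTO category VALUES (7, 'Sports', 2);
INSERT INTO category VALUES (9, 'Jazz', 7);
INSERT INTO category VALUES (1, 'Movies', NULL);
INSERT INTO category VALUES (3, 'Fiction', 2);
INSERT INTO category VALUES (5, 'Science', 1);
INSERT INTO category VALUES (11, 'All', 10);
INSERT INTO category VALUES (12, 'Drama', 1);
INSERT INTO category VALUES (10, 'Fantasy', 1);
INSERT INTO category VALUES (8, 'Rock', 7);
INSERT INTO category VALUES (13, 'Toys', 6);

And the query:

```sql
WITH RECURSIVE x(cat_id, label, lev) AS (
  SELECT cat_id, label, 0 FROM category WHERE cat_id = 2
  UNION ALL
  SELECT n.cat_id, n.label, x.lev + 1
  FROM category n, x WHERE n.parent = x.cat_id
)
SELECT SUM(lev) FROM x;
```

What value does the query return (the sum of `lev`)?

15

Base: cat_id=2 (Board) at lev 0.
Iteration 1: rows with parent in {2} -> Fiction (id 3, lev 1), Sports (id 7, lev 1).
Iteration 2: rows with parent in {3,7} -> Comedy (id 4, lev 2), Rock (id 8, lev 2), Jazz (id 9, lev 2).
Iteration 3: rows with parent in {4,8,9} -> Games (id 6, lev 3).
Iteration 4: rows with parent in {6} -> Toys (id 13, lev 4).
Iteration 5: no rows with parent in {13}; recursion stops.
SUM(lev) = 0 + 1 + 1 + 2 + 2 + 2 + 3 + 4 = 15.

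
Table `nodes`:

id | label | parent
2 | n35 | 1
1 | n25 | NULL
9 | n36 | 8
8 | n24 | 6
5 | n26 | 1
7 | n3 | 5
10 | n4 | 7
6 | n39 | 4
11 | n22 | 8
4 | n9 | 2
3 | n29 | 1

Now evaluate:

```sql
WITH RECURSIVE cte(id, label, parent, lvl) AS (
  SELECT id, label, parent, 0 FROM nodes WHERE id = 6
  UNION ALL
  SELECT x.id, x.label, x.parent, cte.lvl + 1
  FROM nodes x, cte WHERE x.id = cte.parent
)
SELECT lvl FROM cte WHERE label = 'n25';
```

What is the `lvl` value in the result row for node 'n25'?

Base: id=6 (n39), parent=4, lvl 0.
Iteration 1: join on id=4 -> n9 (id 4, parent=2, lvl 1).
Iteration 2: join on id=2 -> n35 (id 2, parent=1, lvl 2).
Iteration 3: join on id=1 -> n25 (id 1, parent=NULL, lvl 3).
Iteration 4: parent is NULL; no match; recursion stops.

3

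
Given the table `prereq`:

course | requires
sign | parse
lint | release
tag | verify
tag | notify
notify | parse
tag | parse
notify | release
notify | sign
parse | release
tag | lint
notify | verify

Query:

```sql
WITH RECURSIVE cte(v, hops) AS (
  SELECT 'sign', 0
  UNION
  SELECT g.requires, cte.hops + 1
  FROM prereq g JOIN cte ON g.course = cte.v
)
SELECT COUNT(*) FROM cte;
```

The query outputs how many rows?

Base: (sign, hops=0).
Iteration 1: edges from {sign} -> (parse, hops=1).
Iteration 2: edges from {parse} -> (release, hops=2).
Iteration 3: no outgoing edges from {release}; recursion stops.
Total rows emitted: 3.

3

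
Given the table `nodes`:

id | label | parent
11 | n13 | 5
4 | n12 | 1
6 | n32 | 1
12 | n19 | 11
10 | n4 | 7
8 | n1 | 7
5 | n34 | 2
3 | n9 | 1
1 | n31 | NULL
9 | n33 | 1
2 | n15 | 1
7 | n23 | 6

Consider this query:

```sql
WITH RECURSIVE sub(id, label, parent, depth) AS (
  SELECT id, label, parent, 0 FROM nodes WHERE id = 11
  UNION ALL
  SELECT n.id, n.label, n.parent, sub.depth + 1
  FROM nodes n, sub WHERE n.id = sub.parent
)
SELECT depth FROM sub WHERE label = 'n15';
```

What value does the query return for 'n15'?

Base: id=11 (n13), parent=5, depth 0.
Iteration 1: join on id=5 -> n34 (id 5, parent=2, depth 1).
Iteration 2: join on id=2 -> n15 (id 2, parent=1, depth 2).
Iteration 3: join on id=1 -> n31 (id 1, parent=NULL, depth 3).
Iteration 4: parent is NULL; no match; recursion stops.

2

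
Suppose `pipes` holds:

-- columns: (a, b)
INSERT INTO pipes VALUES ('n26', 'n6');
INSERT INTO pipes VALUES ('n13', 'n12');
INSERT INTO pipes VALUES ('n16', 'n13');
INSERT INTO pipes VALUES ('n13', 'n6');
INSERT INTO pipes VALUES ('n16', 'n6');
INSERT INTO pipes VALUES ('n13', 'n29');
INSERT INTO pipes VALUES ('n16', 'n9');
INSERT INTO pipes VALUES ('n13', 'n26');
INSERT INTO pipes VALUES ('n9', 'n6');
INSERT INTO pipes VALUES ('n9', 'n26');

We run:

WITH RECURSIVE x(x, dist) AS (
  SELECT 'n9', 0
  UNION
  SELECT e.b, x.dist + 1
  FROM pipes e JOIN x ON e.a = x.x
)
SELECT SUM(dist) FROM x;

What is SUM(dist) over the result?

4

Base: (n9, dist=0).
Iteration 1: edges from {n9} -> (n26, dist=1), (n6, dist=1).
Iteration 2: edges from {n26,n6} -> (n6, dist=2).
Iteration 3: no outgoing edges from {n6}; recursion stops.
SUM(dist) = 0 + 1 + 1 + 2 = 4.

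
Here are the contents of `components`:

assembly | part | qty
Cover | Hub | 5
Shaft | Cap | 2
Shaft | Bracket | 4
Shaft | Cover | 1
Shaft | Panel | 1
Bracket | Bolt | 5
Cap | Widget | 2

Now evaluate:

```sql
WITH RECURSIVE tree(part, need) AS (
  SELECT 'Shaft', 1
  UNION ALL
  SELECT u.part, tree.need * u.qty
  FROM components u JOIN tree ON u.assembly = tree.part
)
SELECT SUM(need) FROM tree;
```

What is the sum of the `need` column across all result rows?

Base: (Shaft, need=1).
Iteration 1: components of {Shaft} -> Bracket = 1*4 = 4, Cap = 1*2 = 2, Cover = 1*1 = 1, Panel = 1*1 = 1.
Iteration 2: components of {Bracket,Cap,Cover,Panel} -> Bolt = 4*5 = 20, Hub = 1*5 = 5, Widget = 2*2 = 4.
Iteration 3: no further components; recursion stops.
SUM(need) = 1 + 1 + 1 + 4 + 2 + 5 + 20 + 4 = 38.

38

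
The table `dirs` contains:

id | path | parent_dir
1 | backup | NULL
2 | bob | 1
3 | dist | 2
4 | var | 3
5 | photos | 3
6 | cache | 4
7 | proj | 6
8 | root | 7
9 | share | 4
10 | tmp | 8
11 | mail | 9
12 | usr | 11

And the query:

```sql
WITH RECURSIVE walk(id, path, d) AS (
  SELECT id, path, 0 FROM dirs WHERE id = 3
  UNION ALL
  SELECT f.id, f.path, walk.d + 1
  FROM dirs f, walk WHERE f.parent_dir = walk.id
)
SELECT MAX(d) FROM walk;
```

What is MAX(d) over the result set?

Base: id=3 (dist) at d 0.
Iteration 1: rows with parent_dir in {3} -> var (id 4, d 1), photos (id 5, d 1).
Iteration 2: rows with parent_dir in {4,5} -> cache (id 6, d 2), share (id 9, d 2).
Iteration 3: rows with parent_dir in {6,9} -> proj (id 7, d 3), mail (id 11, d 3).
Iteration 4: rows with parent_dir in {7,11} -> root (id 8, d 4), usr (id 12, d 4).
Iteration 5: rows with parent_dir in {8,12} -> tmp (id 10, d 5).
Iteration 6: no rows with parent_dir in {10}; recursion stops.
d values: 0, 1, 1, 2, 2, 3, 3, 4, 4, 5; the maximum is 5.

5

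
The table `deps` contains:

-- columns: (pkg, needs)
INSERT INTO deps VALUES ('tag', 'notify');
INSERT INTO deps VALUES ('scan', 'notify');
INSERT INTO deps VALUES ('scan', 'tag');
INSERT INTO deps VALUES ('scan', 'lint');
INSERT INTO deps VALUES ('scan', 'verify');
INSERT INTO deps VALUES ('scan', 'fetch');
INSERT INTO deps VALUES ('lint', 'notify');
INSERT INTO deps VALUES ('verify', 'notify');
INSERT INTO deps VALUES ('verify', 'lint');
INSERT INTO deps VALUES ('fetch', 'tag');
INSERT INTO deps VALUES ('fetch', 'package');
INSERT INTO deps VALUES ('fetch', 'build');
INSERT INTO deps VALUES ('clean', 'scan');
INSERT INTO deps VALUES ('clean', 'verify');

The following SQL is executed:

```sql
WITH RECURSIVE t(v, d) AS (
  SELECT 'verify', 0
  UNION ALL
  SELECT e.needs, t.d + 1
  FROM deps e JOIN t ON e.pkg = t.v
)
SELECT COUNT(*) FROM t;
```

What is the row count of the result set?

Base: (verify, d=0).
Iteration 1: edges from {verify} -> (lint, d=1), (notify, d=1).
Iteration 2: edges from {lint,notify} -> (notify, d=2).
Iteration 3: no outgoing edges from {notify}; recursion stops.
Total rows emitted: 4.

4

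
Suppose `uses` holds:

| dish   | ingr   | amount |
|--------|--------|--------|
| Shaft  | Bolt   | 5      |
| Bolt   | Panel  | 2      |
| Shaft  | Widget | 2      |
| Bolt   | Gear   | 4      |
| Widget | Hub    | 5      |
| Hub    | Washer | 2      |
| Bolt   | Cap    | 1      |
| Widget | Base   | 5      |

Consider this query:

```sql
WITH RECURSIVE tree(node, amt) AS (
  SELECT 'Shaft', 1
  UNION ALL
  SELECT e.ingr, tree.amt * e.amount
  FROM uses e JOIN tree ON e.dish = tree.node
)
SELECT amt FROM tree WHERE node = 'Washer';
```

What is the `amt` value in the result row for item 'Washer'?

20

Base: (Shaft, amt=1).
Iteration 1: components of {Shaft} -> Bolt = 1*5 = 5, Widget = 1*2 = 2.
Iteration 2: components of {Bolt,Widget} -> Base = 2*5 = 10, Cap = 5*1 = 5, Gear = 5*4 = 20, Hub = 2*5 = 10, Panel = 5*2 = 10.
Iteration 3: components of {Base,Cap,Gear,Hub,Panel} -> Washer = 10*2 = 20.
Iteration 4: no further components; recursion stops.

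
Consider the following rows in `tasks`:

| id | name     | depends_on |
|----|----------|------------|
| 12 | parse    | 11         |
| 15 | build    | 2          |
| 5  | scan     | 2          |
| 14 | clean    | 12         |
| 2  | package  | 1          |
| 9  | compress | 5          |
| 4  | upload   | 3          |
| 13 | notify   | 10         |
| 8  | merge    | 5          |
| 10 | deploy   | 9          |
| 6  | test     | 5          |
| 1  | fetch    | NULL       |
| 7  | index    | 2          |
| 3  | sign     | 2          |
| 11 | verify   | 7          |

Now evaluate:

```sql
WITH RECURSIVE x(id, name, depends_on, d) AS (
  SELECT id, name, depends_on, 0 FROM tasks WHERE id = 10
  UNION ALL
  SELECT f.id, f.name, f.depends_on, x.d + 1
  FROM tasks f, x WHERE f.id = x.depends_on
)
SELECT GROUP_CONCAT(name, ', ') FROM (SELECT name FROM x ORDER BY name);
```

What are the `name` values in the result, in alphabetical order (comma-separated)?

Base: id=10 (deploy), depends_on=9, d 0.
Iteration 1: join on id=9 -> compress (id 9, depends_on=5, d 1).
Iteration 2: join on id=5 -> scan (id 5, depends_on=2, d 2).
Iteration 3: join on id=2 -> package (id 2, depends_on=1, d 3).
Iteration 4: join on id=1 -> fetch (id 1, depends_on=NULL, d 4).
Iteration 5: depends_on is NULL; no match; recursion stops.

compress, deploy, fetch, package, scan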